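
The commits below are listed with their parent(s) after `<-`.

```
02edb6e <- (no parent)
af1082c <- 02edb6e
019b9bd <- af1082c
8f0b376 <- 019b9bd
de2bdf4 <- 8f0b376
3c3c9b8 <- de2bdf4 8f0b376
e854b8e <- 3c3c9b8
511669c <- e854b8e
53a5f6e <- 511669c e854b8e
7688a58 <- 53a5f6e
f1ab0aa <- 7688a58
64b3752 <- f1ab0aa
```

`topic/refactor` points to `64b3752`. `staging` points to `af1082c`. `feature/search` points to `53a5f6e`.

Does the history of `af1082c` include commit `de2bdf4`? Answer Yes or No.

Ancestors of af1082c: {02edb6e, af1082c}.
de2bdf4 is not in that set, so it is not an ancestor of af1082c.

No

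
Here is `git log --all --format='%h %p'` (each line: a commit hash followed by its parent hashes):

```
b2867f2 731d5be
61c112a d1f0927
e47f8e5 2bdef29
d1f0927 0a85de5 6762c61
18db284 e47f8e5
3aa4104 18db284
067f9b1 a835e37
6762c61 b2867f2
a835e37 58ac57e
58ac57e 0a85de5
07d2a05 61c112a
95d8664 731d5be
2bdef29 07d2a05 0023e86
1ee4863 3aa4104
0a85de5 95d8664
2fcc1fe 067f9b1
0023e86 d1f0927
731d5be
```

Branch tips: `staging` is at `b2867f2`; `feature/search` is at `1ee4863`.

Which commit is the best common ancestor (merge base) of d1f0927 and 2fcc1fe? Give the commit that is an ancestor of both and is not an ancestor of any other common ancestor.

0a85de5

Ancestors of d1f0927: {0a85de5, 6762c61, 731d5be, 95d8664, b2867f2, d1f0927}.
Ancestors of 2fcc1fe: {067f9b1, 0a85de5, 2fcc1fe, 58ac57e, 731d5be, 95d8664, a835e37}.
Common ancestors: {0a85de5, 731d5be, 95d8664}.
Among these, 0a85de5 is not an ancestor of any other common ancestor — it is the merge base.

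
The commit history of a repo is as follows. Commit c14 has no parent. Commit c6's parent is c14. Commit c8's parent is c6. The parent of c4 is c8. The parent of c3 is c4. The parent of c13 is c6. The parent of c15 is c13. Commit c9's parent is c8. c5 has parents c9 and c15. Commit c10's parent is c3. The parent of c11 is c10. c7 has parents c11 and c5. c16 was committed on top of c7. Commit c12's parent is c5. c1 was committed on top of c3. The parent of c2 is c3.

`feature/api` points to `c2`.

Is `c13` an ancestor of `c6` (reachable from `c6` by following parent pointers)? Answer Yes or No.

No

Ancestors of c6: {c14, c6}.
c13 is not in that set, so it is not an ancestor of c6.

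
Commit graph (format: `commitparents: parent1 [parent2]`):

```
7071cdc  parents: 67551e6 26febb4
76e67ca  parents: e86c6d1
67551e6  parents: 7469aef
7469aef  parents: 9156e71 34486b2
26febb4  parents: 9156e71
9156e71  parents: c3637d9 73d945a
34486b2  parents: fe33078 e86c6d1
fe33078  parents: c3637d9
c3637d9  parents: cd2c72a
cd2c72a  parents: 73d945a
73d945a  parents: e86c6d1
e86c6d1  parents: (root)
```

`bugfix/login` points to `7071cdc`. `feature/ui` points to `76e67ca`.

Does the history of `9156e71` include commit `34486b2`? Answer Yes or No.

No

Ancestors of 9156e71: {73d945a, 9156e71, c3637d9, cd2c72a, e86c6d1}.
34486b2 is not in that set, so it is not an ancestor of 9156e71.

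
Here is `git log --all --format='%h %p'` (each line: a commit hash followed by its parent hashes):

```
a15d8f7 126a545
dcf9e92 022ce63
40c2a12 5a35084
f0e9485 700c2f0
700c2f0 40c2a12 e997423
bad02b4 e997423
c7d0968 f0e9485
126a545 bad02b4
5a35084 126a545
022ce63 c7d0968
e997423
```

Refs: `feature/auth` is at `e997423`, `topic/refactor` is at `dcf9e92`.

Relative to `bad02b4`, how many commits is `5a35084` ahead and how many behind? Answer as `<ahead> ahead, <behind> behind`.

2 ahead, 0 behind

Reachable from 5a35084: {126a545, 5a35084, bad02b4, e997423}.
Reachable from bad02b4: {bad02b4, e997423}.
Only in 5a35084's history (ahead): {126a545, 5a35084} — 2.
Only in bad02b4's history (behind): {} — 0.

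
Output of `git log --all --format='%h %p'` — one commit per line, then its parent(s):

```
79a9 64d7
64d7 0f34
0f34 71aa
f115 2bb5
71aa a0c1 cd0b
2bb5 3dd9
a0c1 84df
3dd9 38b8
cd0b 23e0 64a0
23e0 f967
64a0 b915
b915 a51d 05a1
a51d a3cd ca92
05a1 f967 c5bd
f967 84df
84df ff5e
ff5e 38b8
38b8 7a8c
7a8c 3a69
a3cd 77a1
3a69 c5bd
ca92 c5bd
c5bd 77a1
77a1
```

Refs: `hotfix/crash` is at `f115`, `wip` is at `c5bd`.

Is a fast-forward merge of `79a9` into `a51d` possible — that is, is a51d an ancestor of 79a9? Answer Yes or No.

Yes

A fast-forward from a51d to 79a9 is possible iff a51d is an ancestor of 79a9.
Ancestors of 79a9: {05a1, 0f34, 23e0, 38b8, 3a69, 64a0, 64d7, 71aa, 77a1, 79a9, 7a8c, 84df, a0c1, a3cd, a51d, b915, c5bd, ca92, cd0b, f967, ff5e}.
a51d is among them, so fast-forward is possible.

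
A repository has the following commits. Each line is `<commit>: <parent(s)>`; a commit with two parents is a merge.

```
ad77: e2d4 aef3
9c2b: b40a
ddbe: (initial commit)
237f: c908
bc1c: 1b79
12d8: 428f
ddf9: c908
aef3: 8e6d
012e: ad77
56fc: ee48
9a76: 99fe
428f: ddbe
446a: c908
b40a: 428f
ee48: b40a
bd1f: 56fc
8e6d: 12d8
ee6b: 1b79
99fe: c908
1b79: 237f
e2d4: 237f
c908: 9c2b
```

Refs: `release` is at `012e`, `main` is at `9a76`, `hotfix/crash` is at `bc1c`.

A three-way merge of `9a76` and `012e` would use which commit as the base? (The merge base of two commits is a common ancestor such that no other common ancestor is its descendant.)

Ancestors of 9a76: {428f, 99fe, 9a76, 9c2b, b40a, c908, ddbe}.
Ancestors of 012e: {012e, 12d8, 237f, 428f, 8e6d, 9c2b, ad77, aef3, b40a, c908, ddbe, e2d4}.
Common ancestors: {428f, 9c2b, b40a, c908, ddbe}.
Among these, c908 is not an ancestor of any other common ancestor — it is the merge base.

c908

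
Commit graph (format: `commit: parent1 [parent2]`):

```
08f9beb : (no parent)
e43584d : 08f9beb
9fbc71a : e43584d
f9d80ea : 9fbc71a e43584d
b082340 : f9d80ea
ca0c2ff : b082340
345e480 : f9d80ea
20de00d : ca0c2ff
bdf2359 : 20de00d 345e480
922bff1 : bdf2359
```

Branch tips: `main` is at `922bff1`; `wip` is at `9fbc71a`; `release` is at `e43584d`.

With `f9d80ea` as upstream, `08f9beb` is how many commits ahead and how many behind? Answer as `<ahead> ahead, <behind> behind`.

0 ahead, 3 behind

Reachable from 08f9beb: {08f9beb}.
Reachable from f9d80ea: {08f9beb, 9fbc71a, e43584d, f9d80ea}.
Only in 08f9beb's history (ahead): {} — 0.
Only in f9d80ea's history (behind): {9fbc71a, e43584d, f9d80ea} — 3.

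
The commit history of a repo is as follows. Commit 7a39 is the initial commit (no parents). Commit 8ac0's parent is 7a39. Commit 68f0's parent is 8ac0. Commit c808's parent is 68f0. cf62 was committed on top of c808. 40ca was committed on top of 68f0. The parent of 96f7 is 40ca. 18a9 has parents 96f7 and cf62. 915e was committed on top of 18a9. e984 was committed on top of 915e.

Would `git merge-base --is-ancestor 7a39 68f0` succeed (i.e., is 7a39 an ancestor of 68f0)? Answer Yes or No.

Yes

Ancestors of 68f0 (commits reachable by following parents): {68f0, 7a39, 8ac0}.
7a39 is in that set, so it is an ancestor of 68f0.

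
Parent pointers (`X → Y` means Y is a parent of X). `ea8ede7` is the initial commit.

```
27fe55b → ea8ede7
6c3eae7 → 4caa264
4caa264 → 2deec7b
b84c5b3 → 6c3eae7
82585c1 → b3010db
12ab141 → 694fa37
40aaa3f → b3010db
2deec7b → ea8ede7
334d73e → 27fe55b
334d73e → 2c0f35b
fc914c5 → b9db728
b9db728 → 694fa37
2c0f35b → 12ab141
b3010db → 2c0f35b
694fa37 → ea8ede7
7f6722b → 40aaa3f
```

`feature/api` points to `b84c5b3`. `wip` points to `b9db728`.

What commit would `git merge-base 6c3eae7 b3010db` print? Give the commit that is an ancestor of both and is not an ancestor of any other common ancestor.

Ancestors of 6c3eae7: {2deec7b, 4caa264, 6c3eae7, ea8ede7}.
Ancestors of b3010db: {12ab141, 2c0f35b, 694fa37, b3010db, ea8ede7}.
Common ancestors: {ea8ede7}.
The only common ancestor is ea8ede7, so it is the merge base.

ea8ede7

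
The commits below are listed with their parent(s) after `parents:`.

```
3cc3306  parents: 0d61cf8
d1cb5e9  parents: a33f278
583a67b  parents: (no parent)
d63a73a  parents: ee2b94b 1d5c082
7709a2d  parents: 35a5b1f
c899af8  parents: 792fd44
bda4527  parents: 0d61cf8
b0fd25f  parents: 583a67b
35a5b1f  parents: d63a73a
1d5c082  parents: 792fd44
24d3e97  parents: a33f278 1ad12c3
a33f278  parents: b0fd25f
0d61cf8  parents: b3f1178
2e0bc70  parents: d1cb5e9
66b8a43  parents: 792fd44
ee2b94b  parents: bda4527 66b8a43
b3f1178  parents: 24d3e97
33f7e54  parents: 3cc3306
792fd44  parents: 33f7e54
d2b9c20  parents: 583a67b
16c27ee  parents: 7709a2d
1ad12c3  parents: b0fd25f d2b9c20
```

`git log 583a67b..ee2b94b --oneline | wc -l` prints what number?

Reachable from ee2b94b: {0d61cf8, 1ad12c3, 24d3e97, 33f7e54, 3cc3306, 583a67b, 66b8a43, 792fd44, a33f278, b0fd25f, b3f1178, bda4527, d2b9c20, ee2b94b}.
Reachable from 583a67b: {583a67b}.
In ee2b94b's history but not 583a67b's: {0d61cf8, 1ad12c3, 24d3e97, 33f7e54, 3cc3306, 66b8a43, 792fd44, a33f278, b0fd25f, b3f1178, bda4527, d2b9c20, ee2b94b} — 13 commits.

13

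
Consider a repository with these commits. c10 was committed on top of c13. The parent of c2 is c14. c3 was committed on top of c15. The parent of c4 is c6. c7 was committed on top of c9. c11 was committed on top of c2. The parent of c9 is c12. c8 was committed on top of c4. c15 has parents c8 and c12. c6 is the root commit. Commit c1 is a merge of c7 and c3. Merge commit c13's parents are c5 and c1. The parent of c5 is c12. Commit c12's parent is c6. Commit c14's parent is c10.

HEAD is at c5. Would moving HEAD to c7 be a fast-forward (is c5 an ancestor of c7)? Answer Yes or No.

No

A fast-forward from c5 to c7 is possible iff c5 is an ancestor of c7.
Ancestors of c7: {c12, c6, c7, c9}.
c5 is not among them, so fast-forward is not possible.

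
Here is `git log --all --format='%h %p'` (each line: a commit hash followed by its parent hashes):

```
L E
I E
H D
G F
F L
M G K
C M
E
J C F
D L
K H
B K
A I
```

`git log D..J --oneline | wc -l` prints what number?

Reachable from J: {C, D, E, F, G, H, J, K, L, M}.
Reachable from D: {D, E, L}.
In J's history but not D's: {C, F, G, H, J, K, M} — 7 commits.

7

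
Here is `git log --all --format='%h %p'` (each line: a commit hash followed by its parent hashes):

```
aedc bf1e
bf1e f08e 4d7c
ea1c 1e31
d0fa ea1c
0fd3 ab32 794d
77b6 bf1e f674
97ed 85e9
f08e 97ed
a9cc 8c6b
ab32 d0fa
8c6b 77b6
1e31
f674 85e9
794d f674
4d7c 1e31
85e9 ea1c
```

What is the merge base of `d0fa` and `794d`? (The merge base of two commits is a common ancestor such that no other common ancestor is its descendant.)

Ancestors of d0fa: {1e31, d0fa, ea1c}.
Ancestors of 794d: {1e31, 794d, 85e9, ea1c, f674}.
Common ancestors: {1e31, ea1c}.
Among these, ea1c is not an ancestor of any other common ancestor — it is the merge base.

ea1c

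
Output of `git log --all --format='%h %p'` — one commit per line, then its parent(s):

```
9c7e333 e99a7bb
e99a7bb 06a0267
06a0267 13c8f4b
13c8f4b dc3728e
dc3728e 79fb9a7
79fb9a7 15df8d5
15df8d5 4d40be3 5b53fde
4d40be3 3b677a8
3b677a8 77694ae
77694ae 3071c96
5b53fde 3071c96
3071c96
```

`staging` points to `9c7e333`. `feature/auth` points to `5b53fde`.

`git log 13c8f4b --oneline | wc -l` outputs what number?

9

Walking parent pointers from 13c8f4b: reachable set = {13c8f4b, 15df8d5, 3071c96, 3b677a8, 4d40be3, 5b53fde, 77694ae, 79fb9a7, dc3728e}.
That is 9 commits.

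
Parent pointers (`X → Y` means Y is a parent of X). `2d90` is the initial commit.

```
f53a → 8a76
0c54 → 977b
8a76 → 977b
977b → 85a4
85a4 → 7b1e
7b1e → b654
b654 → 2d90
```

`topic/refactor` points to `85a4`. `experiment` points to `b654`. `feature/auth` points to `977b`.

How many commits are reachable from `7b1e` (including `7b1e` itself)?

3

Walking parent pointers from 7b1e: reachable set = {2d90, 7b1e, b654}.
That is 3 commits.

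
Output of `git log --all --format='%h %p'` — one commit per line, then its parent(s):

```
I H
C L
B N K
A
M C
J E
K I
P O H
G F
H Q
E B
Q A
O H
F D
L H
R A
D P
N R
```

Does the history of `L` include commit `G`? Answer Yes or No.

Ancestors of L: {A, H, L, Q}.
G is not in that set, so it is not an ancestor of L.

No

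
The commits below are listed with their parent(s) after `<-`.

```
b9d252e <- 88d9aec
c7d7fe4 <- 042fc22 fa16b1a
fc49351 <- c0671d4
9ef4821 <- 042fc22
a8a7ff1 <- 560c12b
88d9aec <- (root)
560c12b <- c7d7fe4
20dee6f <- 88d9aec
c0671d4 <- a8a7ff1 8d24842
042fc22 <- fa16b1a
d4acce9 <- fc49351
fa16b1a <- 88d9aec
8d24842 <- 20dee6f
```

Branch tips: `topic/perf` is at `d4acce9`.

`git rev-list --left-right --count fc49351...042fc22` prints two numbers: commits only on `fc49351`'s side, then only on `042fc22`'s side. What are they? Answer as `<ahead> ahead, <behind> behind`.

Reachable from fc49351: {042fc22, 20dee6f, 560c12b, 88d9aec, 8d24842, a8a7ff1, c0671d4, c7d7fe4, fa16b1a, fc49351}.
Reachable from 042fc22: {042fc22, 88d9aec, fa16b1a}.
Only in fc49351's history (ahead): {20dee6f, 560c12b, 8d24842, a8a7ff1, c0671d4, c7d7fe4, fc49351} — 7.
Only in 042fc22's history (behind): {} — 0.

7 ahead, 0 behind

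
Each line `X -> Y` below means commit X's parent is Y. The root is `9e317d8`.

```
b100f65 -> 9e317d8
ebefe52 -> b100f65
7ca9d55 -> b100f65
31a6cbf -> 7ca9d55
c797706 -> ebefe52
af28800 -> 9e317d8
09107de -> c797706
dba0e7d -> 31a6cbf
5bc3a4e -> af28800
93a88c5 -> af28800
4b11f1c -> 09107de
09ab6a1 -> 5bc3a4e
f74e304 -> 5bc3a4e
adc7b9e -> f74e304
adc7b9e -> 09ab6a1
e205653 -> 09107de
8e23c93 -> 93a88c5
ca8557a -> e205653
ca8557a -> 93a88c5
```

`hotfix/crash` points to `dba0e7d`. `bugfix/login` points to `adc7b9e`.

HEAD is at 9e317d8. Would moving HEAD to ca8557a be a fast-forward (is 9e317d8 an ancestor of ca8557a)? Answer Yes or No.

Yes

A fast-forward from 9e317d8 to ca8557a is possible iff 9e317d8 is an ancestor of ca8557a.
Ancestors of ca8557a: {09107de, 93a88c5, 9e317d8, af28800, b100f65, c797706, ca8557a, e205653, ebefe52}.
9e317d8 is among them, so fast-forward is possible.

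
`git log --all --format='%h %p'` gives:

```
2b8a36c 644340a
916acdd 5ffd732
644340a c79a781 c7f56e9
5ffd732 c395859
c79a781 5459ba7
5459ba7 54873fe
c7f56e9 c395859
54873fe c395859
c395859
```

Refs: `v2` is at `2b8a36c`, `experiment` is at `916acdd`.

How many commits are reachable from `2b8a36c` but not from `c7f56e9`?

Reachable from 2b8a36c: {2b8a36c, 5459ba7, 54873fe, 644340a, c395859, c79a781, c7f56e9}.
Reachable from c7f56e9: {c395859, c7f56e9}.
In 2b8a36c's history but not c7f56e9's: {2b8a36c, 5459ba7, 54873fe, 644340a, c79a781} — 5 commits.

5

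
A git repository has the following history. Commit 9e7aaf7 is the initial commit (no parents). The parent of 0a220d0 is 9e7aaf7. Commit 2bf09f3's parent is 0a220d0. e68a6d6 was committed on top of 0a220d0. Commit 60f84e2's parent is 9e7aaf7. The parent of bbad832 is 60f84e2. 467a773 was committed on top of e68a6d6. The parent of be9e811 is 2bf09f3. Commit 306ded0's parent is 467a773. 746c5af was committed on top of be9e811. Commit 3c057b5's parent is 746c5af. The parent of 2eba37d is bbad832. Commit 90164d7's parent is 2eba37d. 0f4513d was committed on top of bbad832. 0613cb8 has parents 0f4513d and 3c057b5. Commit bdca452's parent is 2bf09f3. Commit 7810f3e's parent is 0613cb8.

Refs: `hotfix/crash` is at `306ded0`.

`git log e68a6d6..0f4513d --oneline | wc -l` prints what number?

Reachable from 0f4513d: {0f4513d, 60f84e2, 9e7aaf7, bbad832}.
Reachable from e68a6d6: {0a220d0, 9e7aaf7, e68a6d6}.
In 0f4513d's history but not e68a6d6's: {0f4513d, 60f84e2, bbad832} — 3 commits.

3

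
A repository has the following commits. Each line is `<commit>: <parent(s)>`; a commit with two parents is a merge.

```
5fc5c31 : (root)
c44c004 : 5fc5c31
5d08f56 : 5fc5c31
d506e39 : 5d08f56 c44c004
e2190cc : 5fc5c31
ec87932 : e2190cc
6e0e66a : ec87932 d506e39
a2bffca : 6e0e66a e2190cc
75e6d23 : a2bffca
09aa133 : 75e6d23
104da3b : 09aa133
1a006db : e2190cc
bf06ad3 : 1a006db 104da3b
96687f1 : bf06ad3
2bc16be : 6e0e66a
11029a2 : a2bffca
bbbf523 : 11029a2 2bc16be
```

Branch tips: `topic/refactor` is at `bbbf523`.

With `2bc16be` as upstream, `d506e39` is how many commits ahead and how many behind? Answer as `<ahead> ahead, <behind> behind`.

Reachable from d506e39: {5d08f56, 5fc5c31, c44c004, d506e39}.
Reachable from 2bc16be: {2bc16be, 5d08f56, 5fc5c31, 6e0e66a, c44c004, d506e39, e2190cc, ec87932}.
Only in d506e39's history (ahead): {} — 0.
Only in 2bc16be's history (behind): {2bc16be, 6e0e66a, e2190cc, ec87932} — 4.

0 ahead, 4 behind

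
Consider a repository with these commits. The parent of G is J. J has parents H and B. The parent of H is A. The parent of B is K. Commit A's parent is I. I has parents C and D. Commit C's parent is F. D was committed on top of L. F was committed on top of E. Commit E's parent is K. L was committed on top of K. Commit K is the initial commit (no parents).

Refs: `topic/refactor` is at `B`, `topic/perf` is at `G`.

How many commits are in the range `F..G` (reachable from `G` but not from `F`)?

9

Reachable from G: {A, B, C, D, E, F, G, H, I, J, K, L}.
Reachable from F: {E, F, K}.
In G's history but not F's: {A, B, C, D, G, H, I, J, L} — 9 commits.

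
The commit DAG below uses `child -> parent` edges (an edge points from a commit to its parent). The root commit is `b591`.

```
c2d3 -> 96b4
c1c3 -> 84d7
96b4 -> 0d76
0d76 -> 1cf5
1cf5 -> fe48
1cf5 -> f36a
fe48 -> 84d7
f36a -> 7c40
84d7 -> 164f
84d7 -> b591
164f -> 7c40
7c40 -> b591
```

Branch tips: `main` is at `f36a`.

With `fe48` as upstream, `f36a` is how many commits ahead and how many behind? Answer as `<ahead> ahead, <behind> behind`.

Reachable from f36a: {7c40, b591, f36a}.
Reachable from fe48: {164f, 7c40, 84d7, b591, fe48}.
Only in f36a's history (ahead): {f36a} — 1.
Only in fe48's history (behind): {164f, 84d7, fe48} — 3.

1 ahead, 3 behind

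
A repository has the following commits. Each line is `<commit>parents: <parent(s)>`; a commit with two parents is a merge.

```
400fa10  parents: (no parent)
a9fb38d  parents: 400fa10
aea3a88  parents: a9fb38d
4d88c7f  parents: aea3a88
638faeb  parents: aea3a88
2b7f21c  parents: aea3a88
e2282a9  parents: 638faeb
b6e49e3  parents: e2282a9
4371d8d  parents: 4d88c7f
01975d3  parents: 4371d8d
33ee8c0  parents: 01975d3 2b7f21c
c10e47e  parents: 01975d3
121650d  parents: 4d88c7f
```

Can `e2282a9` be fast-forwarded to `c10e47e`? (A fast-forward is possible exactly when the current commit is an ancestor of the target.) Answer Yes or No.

No

A fast-forward from e2282a9 to c10e47e is possible iff e2282a9 is an ancestor of c10e47e.
Ancestors of c10e47e: {01975d3, 400fa10, 4371d8d, 4d88c7f, a9fb38d, aea3a88, c10e47e}.
e2282a9 is not among them, so fast-forward is not possible.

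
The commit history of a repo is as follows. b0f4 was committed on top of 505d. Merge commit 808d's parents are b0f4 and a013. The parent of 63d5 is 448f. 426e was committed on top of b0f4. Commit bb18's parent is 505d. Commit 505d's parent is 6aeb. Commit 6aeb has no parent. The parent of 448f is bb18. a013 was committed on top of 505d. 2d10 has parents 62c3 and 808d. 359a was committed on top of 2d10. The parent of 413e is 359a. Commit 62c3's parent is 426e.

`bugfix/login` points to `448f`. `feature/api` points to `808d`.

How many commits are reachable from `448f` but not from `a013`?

Reachable from 448f: {448f, 505d, 6aeb, bb18}.
Reachable from a013: {505d, 6aeb, a013}.
In 448f's history but not a013's: {448f, bb18} — 2 commits.

2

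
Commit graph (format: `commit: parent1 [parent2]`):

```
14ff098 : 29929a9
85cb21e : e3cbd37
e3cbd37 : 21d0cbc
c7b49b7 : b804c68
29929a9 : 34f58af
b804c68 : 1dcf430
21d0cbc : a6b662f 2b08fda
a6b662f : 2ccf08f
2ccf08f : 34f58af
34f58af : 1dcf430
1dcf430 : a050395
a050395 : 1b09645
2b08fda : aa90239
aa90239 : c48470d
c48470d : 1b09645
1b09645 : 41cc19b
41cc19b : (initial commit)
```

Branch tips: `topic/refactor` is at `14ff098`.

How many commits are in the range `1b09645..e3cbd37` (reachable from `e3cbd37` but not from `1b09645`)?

Reachable from e3cbd37: {1b09645, 1dcf430, 21d0cbc, 2b08fda, 2ccf08f, 34f58af, 41cc19b, a050395, a6b662f, aa90239, c48470d, e3cbd37}.
Reachable from 1b09645: {1b09645, 41cc19b}.
In e3cbd37's history but not 1b09645's: {1dcf430, 21d0cbc, 2b08fda, 2ccf08f, 34f58af, a050395, a6b662f, aa90239, c48470d, e3cbd37} — 10 commits.

10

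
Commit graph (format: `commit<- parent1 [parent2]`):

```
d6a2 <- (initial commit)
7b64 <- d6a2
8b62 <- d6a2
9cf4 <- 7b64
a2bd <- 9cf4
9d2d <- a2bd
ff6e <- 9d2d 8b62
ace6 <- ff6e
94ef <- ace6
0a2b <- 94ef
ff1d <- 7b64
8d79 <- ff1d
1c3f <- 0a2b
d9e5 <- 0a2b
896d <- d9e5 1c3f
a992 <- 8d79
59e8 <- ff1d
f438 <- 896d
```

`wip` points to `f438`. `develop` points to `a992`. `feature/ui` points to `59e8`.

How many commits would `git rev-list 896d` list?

Walking parent pointers from 896d: reachable set = {0a2b, 1c3f, 7b64, 896d, 8b62, 94ef, 9cf4, 9d2d, a2bd, ace6, d6a2, d9e5, ff6e}.
That is 13 commits.

13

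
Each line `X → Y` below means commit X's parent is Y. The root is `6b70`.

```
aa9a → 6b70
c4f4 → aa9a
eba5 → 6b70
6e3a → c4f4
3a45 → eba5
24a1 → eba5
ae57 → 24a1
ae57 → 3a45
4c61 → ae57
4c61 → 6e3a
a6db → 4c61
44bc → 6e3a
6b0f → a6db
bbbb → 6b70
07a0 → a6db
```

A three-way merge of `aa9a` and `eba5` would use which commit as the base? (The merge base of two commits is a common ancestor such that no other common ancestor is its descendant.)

6b70

Ancestors of aa9a: {6b70, aa9a}.
Ancestors of eba5: {6b70, eba5}.
Common ancestors: {6b70}.
The only common ancestor is 6b70, so it is the merge base.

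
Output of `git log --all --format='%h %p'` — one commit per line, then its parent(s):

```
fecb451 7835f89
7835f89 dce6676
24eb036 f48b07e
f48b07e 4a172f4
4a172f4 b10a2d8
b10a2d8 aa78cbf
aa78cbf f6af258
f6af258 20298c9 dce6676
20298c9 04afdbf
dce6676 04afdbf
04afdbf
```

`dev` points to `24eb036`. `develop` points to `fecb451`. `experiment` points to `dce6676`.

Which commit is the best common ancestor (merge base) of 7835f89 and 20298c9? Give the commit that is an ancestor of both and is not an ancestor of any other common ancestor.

Ancestors of 7835f89: {04afdbf, 7835f89, dce6676}.
Ancestors of 20298c9: {04afdbf, 20298c9}.
Common ancestors: {04afdbf}.
The only common ancestor is 04afdbf, so it is the merge base.

04afdbf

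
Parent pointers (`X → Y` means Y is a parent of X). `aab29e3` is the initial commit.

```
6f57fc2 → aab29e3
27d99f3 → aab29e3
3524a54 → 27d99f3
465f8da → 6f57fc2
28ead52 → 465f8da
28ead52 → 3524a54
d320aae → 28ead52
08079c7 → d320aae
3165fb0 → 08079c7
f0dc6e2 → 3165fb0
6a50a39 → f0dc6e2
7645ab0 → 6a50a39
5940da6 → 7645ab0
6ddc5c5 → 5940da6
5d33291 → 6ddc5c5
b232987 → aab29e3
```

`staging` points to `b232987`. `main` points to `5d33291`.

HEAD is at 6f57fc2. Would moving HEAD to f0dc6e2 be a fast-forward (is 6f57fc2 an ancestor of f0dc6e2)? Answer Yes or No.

A fast-forward from 6f57fc2 to f0dc6e2 is possible iff 6f57fc2 is an ancestor of f0dc6e2.
Ancestors of f0dc6e2: {08079c7, 27d99f3, 28ead52, 3165fb0, 3524a54, 465f8da, 6f57fc2, aab29e3, d320aae, f0dc6e2}.
6f57fc2 is among them, so fast-forward is possible.

Yes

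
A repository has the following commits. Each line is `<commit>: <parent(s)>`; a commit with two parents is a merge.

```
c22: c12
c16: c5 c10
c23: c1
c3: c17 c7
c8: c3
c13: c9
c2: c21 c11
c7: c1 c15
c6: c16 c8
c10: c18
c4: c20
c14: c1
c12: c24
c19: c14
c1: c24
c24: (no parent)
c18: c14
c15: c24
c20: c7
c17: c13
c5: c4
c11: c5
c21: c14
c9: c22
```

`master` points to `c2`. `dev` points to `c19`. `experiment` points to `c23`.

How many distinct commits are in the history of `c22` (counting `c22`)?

Walking parent pointers from c22: reachable set = {c12, c22, c24}.
That is 3 commits.

3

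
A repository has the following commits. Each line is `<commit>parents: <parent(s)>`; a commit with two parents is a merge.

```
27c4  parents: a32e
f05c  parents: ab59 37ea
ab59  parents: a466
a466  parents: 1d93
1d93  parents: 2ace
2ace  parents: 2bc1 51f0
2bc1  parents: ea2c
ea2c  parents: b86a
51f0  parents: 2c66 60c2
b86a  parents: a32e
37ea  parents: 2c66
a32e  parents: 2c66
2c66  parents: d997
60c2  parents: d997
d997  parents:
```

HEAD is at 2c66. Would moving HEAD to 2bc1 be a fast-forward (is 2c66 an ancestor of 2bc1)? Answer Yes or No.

Yes

A fast-forward from 2c66 to 2bc1 is possible iff 2c66 is an ancestor of 2bc1.
Ancestors of 2bc1: {2bc1, 2c66, a32e, b86a, d997, ea2c}.
2c66 is among them, so fast-forward is possible.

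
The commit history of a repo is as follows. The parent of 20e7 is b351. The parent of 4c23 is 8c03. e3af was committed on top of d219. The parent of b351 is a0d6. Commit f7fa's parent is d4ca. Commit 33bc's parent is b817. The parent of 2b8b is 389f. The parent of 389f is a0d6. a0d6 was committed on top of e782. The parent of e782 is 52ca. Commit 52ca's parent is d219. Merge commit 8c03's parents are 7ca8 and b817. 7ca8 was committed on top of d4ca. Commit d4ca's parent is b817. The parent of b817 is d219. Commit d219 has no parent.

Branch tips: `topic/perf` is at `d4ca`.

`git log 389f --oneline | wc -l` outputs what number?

5

Walking parent pointers from 389f: reachable set = {389f, 52ca, a0d6, d219, e782}.
That is 5 commits.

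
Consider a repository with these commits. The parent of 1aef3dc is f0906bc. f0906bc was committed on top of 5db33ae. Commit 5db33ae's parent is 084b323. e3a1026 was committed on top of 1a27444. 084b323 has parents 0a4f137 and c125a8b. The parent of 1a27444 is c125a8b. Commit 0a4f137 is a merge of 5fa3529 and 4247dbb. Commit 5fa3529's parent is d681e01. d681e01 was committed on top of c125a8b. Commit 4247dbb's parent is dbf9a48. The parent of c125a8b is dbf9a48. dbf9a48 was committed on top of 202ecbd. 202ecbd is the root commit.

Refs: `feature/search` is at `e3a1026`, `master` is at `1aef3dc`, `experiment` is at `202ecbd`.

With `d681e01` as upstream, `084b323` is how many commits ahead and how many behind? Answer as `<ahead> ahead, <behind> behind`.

4 ahead, 0 behind

Reachable from 084b323: {084b323, 0a4f137, 202ecbd, 4247dbb, 5fa3529, c125a8b, d681e01, dbf9a48}.
Reachable from d681e01: {202ecbd, c125a8b, d681e01, dbf9a48}.
Only in 084b323's history (ahead): {084b323, 0a4f137, 4247dbb, 5fa3529} — 4.
Only in d681e01's history (behind): {} — 0.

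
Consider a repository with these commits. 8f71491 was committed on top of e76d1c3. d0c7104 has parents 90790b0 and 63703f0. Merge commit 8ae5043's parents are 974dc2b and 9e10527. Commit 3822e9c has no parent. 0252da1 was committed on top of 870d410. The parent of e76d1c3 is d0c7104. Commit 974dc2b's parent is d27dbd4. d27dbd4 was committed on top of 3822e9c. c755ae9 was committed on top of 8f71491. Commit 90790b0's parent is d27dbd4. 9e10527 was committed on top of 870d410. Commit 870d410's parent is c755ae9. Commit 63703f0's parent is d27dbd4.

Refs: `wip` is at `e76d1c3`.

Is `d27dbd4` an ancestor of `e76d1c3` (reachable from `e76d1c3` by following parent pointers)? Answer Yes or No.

Ancestors of e76d1c3 (commits reachable by following parents): {3822e9c, 63703f0, 90790b0, d0c7104, d27dbd4, e76d1c3}.
d27dbd4 is in that set, so it is an ancestor of e76d1c3.

Yes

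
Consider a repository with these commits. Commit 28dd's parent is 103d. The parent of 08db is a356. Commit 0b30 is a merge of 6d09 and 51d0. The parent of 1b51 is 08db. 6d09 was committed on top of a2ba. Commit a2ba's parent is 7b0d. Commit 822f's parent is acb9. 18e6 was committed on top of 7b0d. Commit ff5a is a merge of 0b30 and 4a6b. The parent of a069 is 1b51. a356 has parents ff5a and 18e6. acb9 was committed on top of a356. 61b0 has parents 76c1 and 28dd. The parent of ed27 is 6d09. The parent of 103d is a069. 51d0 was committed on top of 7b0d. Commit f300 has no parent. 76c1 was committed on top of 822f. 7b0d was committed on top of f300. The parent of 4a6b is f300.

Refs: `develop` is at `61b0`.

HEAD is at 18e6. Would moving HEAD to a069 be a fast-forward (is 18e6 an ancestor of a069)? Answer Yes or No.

A fast-forward from 18e6 to a069 is possible iff 18e6 is an ancestor of a069.
Ancestors of a069: {08db, 0b30, 18e6, 1b51, 4a6b, 51d0, 6d09, 7b0d, a069, a2ba, a356, f300, ff5a}.
18e6 is among them, so fast-forward is possible.

Yes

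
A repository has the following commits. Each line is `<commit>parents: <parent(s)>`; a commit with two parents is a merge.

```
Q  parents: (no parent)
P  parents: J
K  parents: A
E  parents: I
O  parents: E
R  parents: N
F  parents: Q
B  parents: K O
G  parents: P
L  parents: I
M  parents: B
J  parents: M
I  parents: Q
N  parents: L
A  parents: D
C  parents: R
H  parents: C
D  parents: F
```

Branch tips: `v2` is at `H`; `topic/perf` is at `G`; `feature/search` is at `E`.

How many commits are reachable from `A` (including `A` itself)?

Walking parent pointers from A: reachable set = {A, D, F, Q}.
That is 4 commits.

4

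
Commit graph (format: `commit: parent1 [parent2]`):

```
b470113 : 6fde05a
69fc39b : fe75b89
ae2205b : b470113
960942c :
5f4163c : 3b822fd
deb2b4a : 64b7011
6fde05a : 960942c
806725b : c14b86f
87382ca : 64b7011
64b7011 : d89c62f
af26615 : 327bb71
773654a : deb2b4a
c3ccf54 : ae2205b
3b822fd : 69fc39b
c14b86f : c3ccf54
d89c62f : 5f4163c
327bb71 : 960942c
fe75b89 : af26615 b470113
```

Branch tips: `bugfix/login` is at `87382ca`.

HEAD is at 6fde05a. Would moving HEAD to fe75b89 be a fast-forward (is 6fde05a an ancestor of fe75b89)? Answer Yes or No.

Yes

A fast-forward from 6fde05a to fe75b89 is possible iff 6fde05a is an ancestor of fe75b89.
Ancestors of fe75b89: {327bb71, 6fde05a, 960942c, af26615, b470113, fe75b89}.
6fde05a is among them, so fast-forward is possible.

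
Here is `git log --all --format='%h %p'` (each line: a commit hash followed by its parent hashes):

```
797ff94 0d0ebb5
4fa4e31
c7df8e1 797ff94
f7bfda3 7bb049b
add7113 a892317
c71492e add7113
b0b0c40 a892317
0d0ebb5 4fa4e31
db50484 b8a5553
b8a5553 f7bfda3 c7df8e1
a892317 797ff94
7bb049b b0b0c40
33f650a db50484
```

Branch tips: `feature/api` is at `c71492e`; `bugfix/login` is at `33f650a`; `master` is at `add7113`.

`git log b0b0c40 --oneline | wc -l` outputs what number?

Walking parent pointers from b0b0c40: reachable set = {0d0ebb5, 4fa4e31, 797ff94, a892317, b0b0c40}.
That is 5 commits.

5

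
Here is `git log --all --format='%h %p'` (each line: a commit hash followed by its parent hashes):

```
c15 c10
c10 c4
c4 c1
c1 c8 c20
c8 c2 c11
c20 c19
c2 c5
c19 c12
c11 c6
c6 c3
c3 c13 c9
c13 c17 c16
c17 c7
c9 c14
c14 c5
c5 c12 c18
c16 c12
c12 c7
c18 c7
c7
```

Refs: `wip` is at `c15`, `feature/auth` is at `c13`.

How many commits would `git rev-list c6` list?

Walking parent pointers from c6: reachable set = {c12, c13, c14, c16, c17, c18, c3, c5, c6, c7, c9}.
That is 11 commits.

11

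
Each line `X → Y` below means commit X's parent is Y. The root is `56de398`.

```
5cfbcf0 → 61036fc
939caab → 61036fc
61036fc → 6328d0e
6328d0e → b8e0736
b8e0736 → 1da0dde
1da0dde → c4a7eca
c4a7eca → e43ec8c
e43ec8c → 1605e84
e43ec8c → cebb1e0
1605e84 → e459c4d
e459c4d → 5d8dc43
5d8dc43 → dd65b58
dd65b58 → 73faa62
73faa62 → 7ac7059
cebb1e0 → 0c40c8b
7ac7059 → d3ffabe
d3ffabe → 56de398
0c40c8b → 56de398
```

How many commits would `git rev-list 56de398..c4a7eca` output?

11

Reachable from c4a7eca: {0c40c8b, 1605e84, 56de398, 5d8dc43, 73faa62, 7ac7059, c4a7eca, cebb1e0, d3ffabe, dd65b58, e43ec8c, e459c4d}.
Reachable from 56de398: {56de398}.
In c4a7eca's history but not 56de398's: {0c40c8b, 1605e84, 5d8dc43, 73faa62, 7ac7059, c4a7eca, cebb1e0, d3ffabe, dd65b58, e43ec8c, e459c4d} — 11 commits.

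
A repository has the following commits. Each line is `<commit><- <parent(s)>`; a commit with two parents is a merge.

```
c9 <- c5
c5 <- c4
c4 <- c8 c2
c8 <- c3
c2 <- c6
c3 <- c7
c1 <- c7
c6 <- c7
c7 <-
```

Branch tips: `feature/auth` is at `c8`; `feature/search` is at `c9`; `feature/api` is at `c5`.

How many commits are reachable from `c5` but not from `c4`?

1

Reachable from c5: {c2, c3, c4, c5, c6, c7, c8}.
Reachable from c4: {c2, c3, c4, c6, c7, c8}.
In c5's history but not c4's: {c5} — 1 commit.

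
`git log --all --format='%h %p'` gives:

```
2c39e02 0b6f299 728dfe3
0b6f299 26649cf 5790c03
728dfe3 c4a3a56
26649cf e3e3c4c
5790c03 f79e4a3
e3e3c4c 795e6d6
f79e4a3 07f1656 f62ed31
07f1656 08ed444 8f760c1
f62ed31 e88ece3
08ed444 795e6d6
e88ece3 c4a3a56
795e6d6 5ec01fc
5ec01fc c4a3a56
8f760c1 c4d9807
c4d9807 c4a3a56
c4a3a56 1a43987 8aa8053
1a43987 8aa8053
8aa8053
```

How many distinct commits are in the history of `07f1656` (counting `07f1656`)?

Walking parent pointers from 07f1656: reachable set = {07f1656, 08ed444, 1a43987, 5ec01fc, 795e6d6, 8aa8053, 8f760c1, c4a3a56, c4d9807}.
That is 9 commits.

9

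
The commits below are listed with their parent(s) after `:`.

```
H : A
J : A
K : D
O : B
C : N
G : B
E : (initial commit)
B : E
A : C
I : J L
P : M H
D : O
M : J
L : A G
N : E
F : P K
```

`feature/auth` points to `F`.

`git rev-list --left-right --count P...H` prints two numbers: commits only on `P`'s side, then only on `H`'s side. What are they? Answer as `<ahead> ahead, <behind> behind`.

Reachable from P: {A, C, E, H, J, M, N, P}.
Reachable from H: {A, C, E, H, N}.
Only in P's history (ahead): {J, M, P} — 3.
Only in H's history (behind): {} — 0.

3 ahead, 0 behind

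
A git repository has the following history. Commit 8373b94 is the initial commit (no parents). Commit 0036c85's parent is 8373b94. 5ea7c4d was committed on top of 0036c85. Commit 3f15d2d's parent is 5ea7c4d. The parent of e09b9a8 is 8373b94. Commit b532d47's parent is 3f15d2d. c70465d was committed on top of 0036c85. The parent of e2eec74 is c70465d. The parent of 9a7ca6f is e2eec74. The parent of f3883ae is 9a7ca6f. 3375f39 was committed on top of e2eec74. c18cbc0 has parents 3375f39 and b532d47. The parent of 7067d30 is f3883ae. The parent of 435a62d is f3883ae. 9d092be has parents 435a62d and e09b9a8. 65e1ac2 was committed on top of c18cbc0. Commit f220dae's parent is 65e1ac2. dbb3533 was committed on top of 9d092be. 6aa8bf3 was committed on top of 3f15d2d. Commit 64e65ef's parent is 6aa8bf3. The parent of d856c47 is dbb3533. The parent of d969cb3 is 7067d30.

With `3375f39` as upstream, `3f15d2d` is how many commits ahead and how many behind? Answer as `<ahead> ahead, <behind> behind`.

Reachable from 3f15d2d: {0036c85, 3f15d2d, 5ea7c4d, 8373b94}.
Reachable from 3375f39: {0036c85, 3375f39, 8373b94, c70465d, e2eec74}.
Only in 3f15d2d's history (ahead): {3f15d2d, 5ea7c4d} — 2.
Only in 3375f39's history (behind): {3375f39, c70465d, e2eec74} — 3.

2 ahead, 3 behind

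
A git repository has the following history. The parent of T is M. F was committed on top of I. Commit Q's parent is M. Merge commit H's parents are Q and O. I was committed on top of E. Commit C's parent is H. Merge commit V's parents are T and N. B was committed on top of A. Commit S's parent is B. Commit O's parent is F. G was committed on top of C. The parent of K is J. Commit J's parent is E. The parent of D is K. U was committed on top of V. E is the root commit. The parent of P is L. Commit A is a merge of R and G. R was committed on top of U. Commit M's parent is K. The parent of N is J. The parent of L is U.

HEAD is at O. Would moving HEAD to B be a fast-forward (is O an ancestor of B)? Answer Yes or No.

A fast-forward from O to B is possible iff O is an ancestor of B.
Ancestors of B: {A, B, C, E, F, G, H, I, J, K, M, N, O, Q, R, T, U, V}.
O is among them, so fast-forward is possible.

Yes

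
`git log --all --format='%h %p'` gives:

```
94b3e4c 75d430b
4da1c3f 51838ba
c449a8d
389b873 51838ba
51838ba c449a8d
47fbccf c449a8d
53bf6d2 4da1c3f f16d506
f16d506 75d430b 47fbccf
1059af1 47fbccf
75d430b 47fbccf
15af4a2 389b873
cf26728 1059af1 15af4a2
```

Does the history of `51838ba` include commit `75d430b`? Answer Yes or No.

No

Ancestors of 51838ba: {51838ba, c449a8d}.
75d430b is not in that set, so it is not an ancestor of 51838ba.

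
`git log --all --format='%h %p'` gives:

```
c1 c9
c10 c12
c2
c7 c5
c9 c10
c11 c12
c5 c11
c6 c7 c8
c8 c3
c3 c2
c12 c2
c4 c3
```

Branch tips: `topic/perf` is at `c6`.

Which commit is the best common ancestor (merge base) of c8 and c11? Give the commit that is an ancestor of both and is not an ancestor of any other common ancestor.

c2

Ancestors of c8: {c2, c3, c8}.
Ancestors of c11: {c11, c12, c2}.
Common ancestors: {c2}.
The only common ancestor is c2, so it is the merge base.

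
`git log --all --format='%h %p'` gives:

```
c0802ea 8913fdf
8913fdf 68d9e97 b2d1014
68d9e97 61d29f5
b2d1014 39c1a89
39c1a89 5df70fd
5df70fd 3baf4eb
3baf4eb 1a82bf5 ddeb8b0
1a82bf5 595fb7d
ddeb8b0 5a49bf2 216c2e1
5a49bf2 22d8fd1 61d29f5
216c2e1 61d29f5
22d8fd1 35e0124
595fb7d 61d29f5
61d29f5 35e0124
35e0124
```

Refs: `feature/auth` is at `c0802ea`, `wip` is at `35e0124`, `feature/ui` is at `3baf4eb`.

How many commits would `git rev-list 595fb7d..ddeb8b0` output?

4

Reachable from ddeb8b0: {216c2e1, 22d8fd1, 35e0124, 5a49bf2, 61d29f5, ddeb8b0}.
Reachable from 595fb7d: {35e0124, 595fb7d, 61d29f5}.
In ddeb8b0's history but not 595fb7d's: {216c2e1, 22d8fd1, 5a49bf2, ddeb8b0} — 4 commits.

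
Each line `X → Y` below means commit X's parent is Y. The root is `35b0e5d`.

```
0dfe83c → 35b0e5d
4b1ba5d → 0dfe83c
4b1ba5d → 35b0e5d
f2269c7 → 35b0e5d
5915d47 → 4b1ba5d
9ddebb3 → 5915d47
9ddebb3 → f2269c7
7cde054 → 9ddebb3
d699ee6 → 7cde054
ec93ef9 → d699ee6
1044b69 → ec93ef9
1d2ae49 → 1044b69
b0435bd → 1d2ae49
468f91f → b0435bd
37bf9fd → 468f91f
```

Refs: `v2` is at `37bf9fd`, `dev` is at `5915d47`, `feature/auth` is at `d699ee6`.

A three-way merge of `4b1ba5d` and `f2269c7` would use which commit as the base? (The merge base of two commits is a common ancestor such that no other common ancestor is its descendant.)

35b0e5d

Ancestors of 4b1ba5d: {0dfe83c, 35b0e5d, 4b1ba5d}.
Ancestors of f2269c7: {35b0e5d, f2269c7}.
Common ancestors: {35b0e5d}.
The only common ancestor is 35b0e5d, so it is the merge base.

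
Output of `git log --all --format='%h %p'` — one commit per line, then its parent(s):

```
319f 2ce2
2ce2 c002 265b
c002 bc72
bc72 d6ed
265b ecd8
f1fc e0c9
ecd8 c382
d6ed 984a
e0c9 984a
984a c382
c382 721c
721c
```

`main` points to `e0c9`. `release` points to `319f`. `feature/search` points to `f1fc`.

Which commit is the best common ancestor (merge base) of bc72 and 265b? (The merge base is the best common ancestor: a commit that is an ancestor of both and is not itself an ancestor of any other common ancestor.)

c382

Ancestors of bc72: {721c, 984a, bc72, c382, d6ed}.
Ancestors of 265b: {265b, 721c, c382, ecd8}.
Common ancestors: {721c, c382}.
Among these, c382 is not an ancestor of any other common ancestor — it is the merge base.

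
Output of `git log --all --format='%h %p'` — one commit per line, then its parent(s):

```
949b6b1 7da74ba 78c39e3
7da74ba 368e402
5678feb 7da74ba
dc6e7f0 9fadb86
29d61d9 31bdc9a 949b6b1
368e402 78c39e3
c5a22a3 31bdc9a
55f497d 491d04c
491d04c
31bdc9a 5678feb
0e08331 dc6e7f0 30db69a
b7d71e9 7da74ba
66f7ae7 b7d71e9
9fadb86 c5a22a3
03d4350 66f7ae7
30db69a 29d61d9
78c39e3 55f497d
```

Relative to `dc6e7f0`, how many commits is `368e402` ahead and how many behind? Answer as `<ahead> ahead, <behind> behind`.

Reachable from 368e402: {368e402, 491d04c, 55f497d, 78c39e3}.
Reachable from dc6e7f0: {31bdc9a, 368e402, 491d04c, 55f497d, 5678feb, 78c39e3, 7da74ba, 9fadb86, c5a22a3, dc6e7f0}.
Only in 368e402's history (ahead): {} — 0.
Only in dc6e7f0's history (behind): {31bdc9a, 5678feb, 7da74ba, 9fadb86, c5a22a3, dc6e7f0} — 6.

0 ahead, 6 behind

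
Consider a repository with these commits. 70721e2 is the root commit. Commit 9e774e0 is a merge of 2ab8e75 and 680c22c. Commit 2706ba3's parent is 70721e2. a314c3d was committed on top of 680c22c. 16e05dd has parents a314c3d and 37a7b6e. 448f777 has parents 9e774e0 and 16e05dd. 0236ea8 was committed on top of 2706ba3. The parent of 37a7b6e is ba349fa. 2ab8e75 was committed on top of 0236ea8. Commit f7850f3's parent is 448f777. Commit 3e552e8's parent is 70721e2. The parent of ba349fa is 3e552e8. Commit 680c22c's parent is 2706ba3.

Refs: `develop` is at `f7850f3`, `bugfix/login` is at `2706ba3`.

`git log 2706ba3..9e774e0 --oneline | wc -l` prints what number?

4

Reachable from 9e774e0: {0236ea8, 2706ba3, 2ab8e75, 680c22c, 70721e2, 9e774e0}.
Reachable from 2706ba3: {2706ba3, 70721e2}.
In 9e774e0's history but not 2706ba3's: {0236ea8, 2ab8e75, 680c22c, 9e774e0} — 4 commits.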